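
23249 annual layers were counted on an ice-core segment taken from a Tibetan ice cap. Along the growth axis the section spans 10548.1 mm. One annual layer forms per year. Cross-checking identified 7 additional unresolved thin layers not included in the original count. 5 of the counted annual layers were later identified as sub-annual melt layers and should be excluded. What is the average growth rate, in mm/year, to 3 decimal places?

0.454 mm/year

True annual layer count = 23249 − 5 + 7 = 23251.
10548.1 mm over 23251 years gives 10548.1 / 23251 ≈ 0.454 mm/year.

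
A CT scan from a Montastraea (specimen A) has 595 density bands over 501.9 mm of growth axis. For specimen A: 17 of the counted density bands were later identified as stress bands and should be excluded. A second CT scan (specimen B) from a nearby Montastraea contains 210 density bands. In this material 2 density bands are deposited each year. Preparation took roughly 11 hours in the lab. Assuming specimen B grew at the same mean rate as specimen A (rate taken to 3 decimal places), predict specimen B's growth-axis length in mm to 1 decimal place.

Specimen A: true density band count = 595 − 17 = 578.
Specimen A: dividing by 2 density bands per year: 578 / 2 = 289 years.
A: Extension rate ≈ 501.9 / 289 = 1.737 mm/yr.
Specimen B: 210 density bands at 2 per year is 210 / 2 = 105 years. B's length ≈ 1.737 × 105 = 182.4 mm.

182.4 mm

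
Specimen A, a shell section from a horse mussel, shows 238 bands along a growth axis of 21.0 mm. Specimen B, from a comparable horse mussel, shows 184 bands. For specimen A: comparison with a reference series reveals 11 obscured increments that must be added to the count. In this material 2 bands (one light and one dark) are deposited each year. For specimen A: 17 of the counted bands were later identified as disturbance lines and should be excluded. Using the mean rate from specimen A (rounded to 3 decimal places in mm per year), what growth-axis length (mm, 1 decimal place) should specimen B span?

Specimen A: adjusted count: 238 − 17 + 11 = 232 bands.
Specimen A: dividing by 2 bands per year: 232 / 2 = 116 years.
A: 21.0 mm over 116 years gives 21.0 / 116 ≈ 0.181 mm per year.
Specimen B: dividing by 2 bands per year: 184 / 2 = 92 years. For B, 0.181 mm/year × 92 years = 16.7 mm.

16.7 mm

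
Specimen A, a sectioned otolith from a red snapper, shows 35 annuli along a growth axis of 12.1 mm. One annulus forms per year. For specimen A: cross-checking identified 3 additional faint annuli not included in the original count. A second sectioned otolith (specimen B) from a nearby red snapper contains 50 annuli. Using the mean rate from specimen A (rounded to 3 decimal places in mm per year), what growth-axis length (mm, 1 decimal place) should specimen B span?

15.9 mm

Specimen A: adjusted count: 35 + 3 = 38 annuli.
A: Extension rate ≈ 12.1 / 38 = 0.318 mm/year.
For B, 0.318 mm/year × 50 years = 15.9 mm.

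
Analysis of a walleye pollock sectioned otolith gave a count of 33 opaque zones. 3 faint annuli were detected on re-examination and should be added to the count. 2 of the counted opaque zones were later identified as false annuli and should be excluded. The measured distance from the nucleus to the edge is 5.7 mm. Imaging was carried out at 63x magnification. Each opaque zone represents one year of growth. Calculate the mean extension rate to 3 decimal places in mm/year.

0.168 mm/year

True opaque zone count = 33 − 2 + 3 = 34.
5.7 mm over 34 years gives 5.7 / 34 ≈ 0.168 mm/year.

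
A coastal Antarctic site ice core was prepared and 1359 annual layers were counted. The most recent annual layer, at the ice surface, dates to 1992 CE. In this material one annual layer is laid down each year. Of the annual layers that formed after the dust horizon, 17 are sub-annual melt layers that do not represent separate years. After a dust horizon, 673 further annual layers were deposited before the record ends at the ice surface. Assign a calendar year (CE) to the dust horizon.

There are 673 annual layers younger than the dust horizon.
Removing the 17 false annual layers leaves 673 − 17 = 656 true annual layers beyond the dust horizon.
1992 − 656 = 1336 CE.

1336 CE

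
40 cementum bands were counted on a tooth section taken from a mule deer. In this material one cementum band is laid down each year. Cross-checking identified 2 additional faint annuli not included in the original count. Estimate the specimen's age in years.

42 years

Adjusted count: 40 + 2 = 42 cementum bands.
At one cementum band per year, that is 42 years.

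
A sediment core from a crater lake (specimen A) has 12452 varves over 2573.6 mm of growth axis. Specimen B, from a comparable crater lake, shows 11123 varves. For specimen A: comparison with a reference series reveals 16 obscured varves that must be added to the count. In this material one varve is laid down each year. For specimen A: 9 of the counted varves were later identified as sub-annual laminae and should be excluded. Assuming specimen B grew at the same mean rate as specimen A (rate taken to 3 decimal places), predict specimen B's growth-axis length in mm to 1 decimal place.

2302.5 mm

Specimen A: correcting the raw count gives 12452 − 9 + 16 = 12459 true varves.
A: Extension rate ≈ 2573.6 / 12459 = 0.207 mm per year.
For B, 0.207 mm/year × 11123 years = 2302.5 mm.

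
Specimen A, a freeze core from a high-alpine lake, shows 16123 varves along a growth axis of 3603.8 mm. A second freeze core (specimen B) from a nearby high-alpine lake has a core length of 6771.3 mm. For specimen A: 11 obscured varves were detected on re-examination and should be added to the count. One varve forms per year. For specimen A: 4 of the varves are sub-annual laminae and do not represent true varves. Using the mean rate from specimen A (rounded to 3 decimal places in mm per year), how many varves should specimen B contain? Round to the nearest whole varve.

Specimen A: adjusted count: 16123 − 4 + 11 = 16130 varves.
A: 3603.8 mm over 16130 years gives 3603.8 / 16130 ≈ 0.223 mm/yr.
Specimen B: 6771.3 mm / 0.223 mm per year = 30364.57 years ≈ 30365 varves.

30365 varves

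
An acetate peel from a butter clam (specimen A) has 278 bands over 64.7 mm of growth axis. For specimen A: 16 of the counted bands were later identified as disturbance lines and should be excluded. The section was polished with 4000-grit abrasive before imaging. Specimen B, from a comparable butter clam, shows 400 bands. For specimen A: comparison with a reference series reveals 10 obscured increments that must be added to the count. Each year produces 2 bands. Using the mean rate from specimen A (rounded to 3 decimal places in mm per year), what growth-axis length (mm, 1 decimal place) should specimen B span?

95.2 mm

Specimen A: after corrections the count is 278 − 16 + 10 = 272 bands.
Specimen A: dividing by 2 bands per year: 272 / 2 = 136 years.
A: 64.7 mm over 136 years gives 64.7 / 136 ≈ 0.476 mm/year.
Specimen B: with 2 bands per year, 400 / 2 = 200 years. For B, 0.476 mm/year × 200 years = 95.2 mm.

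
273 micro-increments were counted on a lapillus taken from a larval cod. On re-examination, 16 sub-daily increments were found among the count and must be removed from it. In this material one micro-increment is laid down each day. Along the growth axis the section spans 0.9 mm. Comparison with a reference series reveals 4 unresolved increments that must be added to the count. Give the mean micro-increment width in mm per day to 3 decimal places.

0.003 mm per day

True micro-increment count = 273 − 16 + 4 = 261.
Mean rate = 0.9 mm / 261 days ≈ 0.003 mm per day.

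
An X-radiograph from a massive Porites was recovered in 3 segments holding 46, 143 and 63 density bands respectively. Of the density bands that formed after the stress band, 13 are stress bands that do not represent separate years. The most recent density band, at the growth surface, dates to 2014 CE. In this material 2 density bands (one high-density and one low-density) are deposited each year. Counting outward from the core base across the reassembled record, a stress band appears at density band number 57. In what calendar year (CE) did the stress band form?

Total density bands = 46 + 143 + 63 = 252.
Between density band 57 and the growth surface there are 252 − 57 = 195 density bands.
Removing the 13 false density bands leaves 195 − 13 = 182 true density bands beyond the stress band.
182 density bands at 2 per year is 182 / 2 = 91 years.
Counting back 91 years from 2014 CE places the stress band in 2014 − 91 = 1923 CE.

1923 CE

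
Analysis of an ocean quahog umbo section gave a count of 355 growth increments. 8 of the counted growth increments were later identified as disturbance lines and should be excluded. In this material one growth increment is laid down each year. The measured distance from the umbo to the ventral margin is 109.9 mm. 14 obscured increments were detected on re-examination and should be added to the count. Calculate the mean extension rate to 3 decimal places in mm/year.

0.304 mm/year

True growth increment count = 355 − 8 + 14 = 361.
109.9 mm over 361 years gives 109.9 / 361 ≈ 0.304 mm/year.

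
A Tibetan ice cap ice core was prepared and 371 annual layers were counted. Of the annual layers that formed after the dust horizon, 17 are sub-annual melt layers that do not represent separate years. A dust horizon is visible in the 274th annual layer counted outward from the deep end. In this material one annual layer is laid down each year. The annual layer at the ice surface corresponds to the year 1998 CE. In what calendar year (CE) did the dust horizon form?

The dust horizon sits at annual layer 274 from the deep end, so 371 − 274 = 97 annual layers formed after it.
Removing the 17 false annual layers leaves 97 − 17 = 80 true annual layers beyond the dust horizon.
1998 − 80 = 1918 CE.

1918 CE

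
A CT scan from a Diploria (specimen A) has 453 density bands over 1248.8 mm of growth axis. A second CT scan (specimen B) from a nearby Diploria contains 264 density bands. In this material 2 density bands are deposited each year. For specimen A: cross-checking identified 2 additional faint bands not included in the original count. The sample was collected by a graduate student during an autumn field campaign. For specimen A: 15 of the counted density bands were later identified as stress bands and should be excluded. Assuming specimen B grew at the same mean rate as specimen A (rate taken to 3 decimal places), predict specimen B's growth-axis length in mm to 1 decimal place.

749.2 mm

Specimen A: true density band count = 453 − 15 + 2 = 440.
Specimen A: with 2 density bands per year, 440 / 2 = 220 years.
A: Mean rate = 1248.8 mm / 220 years ≈ 5.676 mm per year.
Specimen B: with 2 density bands per year, 264 / 2 = 132 years. Length of B = 5.676 × 132 = 749.2 mm.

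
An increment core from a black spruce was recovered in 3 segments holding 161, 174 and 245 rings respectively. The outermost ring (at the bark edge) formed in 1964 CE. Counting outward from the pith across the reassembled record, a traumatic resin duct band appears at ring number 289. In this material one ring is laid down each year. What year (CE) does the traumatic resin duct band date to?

Total rings = 161 + 174 + 245 = 580.
580 − 289 = 291 rings lie beyond the traumatic resin duct band toward the bark edge.
Counting back 291 years from 1964 CE places the traumatic resin duct band in 1964 − 291 = 1673 CE.

1673 CE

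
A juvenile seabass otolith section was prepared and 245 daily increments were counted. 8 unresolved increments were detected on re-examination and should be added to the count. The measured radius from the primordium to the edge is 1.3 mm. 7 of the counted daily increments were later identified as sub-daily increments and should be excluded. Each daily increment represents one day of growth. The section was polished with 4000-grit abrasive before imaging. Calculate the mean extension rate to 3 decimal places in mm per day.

0.005 mm per day

Adjusted count: 245 − 7 + 8 = 246 daily increments.
Extension rate ≈ 1.3 / 246 = 0.005 mm per day.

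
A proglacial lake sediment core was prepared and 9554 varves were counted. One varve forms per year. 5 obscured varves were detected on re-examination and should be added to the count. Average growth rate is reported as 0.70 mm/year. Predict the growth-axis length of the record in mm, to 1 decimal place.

6691.3 mm

Correcting the raw count gives 9554 + 5 = 9559 true varves.
9559 years at 0.70 mm/year gives 0.70 × 9559 = 6691.3 mm.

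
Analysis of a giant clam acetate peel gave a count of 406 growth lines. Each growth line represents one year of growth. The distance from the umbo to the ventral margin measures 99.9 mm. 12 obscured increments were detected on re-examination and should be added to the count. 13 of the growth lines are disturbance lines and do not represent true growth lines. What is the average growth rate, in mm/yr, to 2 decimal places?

True growth line count = 406 − 13 + 12 = 405.
99.9 mm over 405 years gives 99.9 / 405 ≈ 0.25 mm/yr.

0.25 mm/yr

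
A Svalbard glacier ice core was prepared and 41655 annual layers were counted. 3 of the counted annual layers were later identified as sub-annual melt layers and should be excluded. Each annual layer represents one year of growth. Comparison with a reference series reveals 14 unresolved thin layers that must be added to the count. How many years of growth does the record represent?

True annual layer count = 41655 − 3 + 14 = 41666.
One annual layer per year makes the duration 41666 years.

41666 years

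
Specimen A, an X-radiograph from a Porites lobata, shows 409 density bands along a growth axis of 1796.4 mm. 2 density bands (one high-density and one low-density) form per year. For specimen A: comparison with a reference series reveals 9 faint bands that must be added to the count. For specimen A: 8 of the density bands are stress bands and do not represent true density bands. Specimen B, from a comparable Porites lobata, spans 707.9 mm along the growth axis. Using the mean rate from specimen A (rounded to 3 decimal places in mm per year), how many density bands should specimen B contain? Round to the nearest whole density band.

Specimen A: correcting the raw count gives 409 − 8 + 9 = 410 true density bands.
Specimen A: with 2 density bands per year, 410 / 2 = 205 years.
A: 1796.4 mm over 205 years gives 1796.4 / 205 ≈ 8.763 mm/yr.
B spans 707.9 / 8.763 = 80.78 years; at 2 density bands per year that is 80.78 × 2 ≈ 162 density bands.

162 density bands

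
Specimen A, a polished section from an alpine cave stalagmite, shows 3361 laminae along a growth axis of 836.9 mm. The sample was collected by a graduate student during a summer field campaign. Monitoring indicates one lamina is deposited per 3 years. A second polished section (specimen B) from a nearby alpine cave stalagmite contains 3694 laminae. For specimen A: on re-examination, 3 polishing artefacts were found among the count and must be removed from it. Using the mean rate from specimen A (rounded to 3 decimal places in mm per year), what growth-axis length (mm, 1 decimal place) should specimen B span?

919.8 mm

Specimen A: after corrections the count is 3361 − 3 = 3358 laminae.
Specimen A: multiplying by 3 years per lamina: 3358 × 3 = 10074 years.
A: Mean rate = 836.9 mm / 10074 years ≈ 0.083 mm/yr.
Specimen B: 3694 laminae at 3 years each span 3694 × 3 = 11082 years. For B, 0.083 mm/year × 11082 years = 919.8 mm.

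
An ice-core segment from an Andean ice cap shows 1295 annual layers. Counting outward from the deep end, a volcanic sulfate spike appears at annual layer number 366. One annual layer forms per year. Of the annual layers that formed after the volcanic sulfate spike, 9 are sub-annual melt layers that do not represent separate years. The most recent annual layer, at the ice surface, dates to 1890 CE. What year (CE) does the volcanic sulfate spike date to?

970 CE

Between annual layer 366 and the ice surface there are 1295 − 366 = 929 annual layers.
Removing the 9 false annual layers leaves 929 − 9 = 920 true annual layers beyond the volcanic sulfate spike.
Counting back 920 years from 1890 CE places the volcanic sulfate spike in 1890 − 920 = 970 CE.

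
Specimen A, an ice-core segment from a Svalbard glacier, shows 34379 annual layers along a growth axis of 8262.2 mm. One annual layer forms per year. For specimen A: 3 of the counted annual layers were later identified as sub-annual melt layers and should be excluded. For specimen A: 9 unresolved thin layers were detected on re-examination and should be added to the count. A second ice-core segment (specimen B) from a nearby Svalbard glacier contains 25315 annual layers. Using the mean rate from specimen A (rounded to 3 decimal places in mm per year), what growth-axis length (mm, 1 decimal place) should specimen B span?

Specimen A: adjusted count: 34379 − 3 + 9 = 34385 annual layers.
A: Mean rate = 8262.2 mm / 34385 years ≈ 0.240 mm/yr.
B's length ≈ 0.240 × 25315 = 6075.6 mm.

6075.6 mm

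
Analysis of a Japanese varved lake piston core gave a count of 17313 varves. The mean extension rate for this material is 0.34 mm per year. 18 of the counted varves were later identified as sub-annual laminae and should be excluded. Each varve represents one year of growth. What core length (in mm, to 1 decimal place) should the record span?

After corrections the count is 17313 − 18 = 17295 varves.
Length ≈ 0.34 × 17295 = 5880.3 mm.

5880.3 mm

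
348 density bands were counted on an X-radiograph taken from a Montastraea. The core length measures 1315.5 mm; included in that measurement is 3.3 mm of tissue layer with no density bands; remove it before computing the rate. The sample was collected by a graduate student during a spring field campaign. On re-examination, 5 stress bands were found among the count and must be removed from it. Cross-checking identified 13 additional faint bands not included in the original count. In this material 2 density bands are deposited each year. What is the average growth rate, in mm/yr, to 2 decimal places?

Correcting the raw count gives 348 − 5 + 13 = 356 true density bands.
With 2 density bands per year, 356 / 2 = 178 years.
The growth record spans 1315.5 − 3.3 = 1312.2 mm.
Extension rate ≈ 1312.2 / 178 = 7.37 mm/yr.

7.37 mm/yr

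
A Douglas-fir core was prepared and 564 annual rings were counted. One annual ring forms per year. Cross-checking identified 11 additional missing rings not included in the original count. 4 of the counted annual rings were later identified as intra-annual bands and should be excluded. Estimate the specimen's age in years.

571 yr

Adjusted count: 564 − 4 + 11 = 571 annual rings.
With a one-to-one annual ring periodicity this is 571 years.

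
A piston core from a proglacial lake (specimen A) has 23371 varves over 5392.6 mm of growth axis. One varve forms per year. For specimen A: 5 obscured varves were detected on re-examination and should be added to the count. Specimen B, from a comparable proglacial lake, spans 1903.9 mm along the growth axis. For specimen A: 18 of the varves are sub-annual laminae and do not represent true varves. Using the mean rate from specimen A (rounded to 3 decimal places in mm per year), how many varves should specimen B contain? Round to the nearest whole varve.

Specimen A: true varve count = 23371 − 18 + 5 = 23358.
A: Extension rate ≈ 5392.6 / 23358 = 0.231 mm per year.
Specimen B: 1903.9 mm / 0.231 mm per year = 8241.99 years ≈ 8242 varves.

8242 varves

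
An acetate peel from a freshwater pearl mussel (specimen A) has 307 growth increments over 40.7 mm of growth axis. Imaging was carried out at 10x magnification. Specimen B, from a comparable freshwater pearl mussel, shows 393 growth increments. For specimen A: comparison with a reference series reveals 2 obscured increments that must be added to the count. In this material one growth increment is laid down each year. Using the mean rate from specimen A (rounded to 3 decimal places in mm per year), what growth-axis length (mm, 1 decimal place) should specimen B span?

51.9 mm

Specimen A: after corrections the count is 307 + 2 = 309 growth increments.
A: Mean rate = 40.7 mm / 309 years ≈ 0.132 mm/year.
Length of B = 0.132 × 393 = 51.9 mm.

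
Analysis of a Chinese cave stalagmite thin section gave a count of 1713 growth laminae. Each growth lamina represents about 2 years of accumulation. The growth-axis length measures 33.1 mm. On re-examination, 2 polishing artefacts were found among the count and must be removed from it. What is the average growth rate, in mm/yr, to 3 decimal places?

True growth lamina count = 1713 − 2 = 1711.
1711 growth laminae at 2 years each span 1711 × 2 = 3422 years.
Mean rate = 33.1 mm / 3422 years ≈ 0.010 mm/yr.

0.010 mm/yr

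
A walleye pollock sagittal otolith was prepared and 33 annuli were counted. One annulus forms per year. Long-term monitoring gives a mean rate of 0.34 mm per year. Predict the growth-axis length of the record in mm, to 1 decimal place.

11.2 mm

33 years of growth are recorded.
Length ≈ 0.34 × 33 = 11.2 mm.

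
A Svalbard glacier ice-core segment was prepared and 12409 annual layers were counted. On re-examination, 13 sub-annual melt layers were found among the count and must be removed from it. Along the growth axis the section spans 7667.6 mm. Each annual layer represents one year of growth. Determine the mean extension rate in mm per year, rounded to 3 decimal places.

0.619 mm per year

Correcting the raw count gives 12409 − 13 = 12396 true annual layers.
Extension rate ≈ 7667.6 / 12396 = 0.619 mm per year.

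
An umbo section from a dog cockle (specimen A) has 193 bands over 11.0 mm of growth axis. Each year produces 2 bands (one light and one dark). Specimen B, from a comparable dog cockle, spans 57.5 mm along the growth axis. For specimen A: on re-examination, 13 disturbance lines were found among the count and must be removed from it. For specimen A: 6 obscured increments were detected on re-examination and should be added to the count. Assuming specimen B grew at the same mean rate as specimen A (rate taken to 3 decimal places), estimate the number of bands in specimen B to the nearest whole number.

Specimen A: after corrections the count is 193 − 13 + 6 = 186 bands.
Specimen A: dividing by 2 bands per year: 186 / 2 = 93 years.
A: Mean rate = 11.0 mm / 93 years ≈ 0.118 mm/year.
For B, 57.5 / 0.118 = 487.29 years; at 2 bands per year that is 487.29 × 2 ≈ 975 bands.

975 bands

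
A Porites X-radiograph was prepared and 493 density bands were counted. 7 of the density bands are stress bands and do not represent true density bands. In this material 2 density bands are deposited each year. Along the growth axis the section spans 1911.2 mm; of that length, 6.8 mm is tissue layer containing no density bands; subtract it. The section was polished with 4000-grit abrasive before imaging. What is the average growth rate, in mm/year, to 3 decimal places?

7.837 mm/year

True density band count = 493 − 7 = 486.
486 density bands at 2 per year is 486 / 2 = 243 years.
The growth record spans 1911.2 − 6.8 = 1904.4 mm.
1904.4 mm over 243 years gives 1904.4 / 243 ≈ 7.837 mm/year.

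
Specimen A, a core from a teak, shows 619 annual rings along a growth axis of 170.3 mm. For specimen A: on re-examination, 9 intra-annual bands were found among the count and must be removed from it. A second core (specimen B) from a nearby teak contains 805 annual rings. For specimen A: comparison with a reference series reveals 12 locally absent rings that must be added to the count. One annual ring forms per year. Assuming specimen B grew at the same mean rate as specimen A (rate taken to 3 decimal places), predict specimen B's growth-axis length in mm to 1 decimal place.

Specimen A: true annual ring count = 619 − 9 + 12 = 622.
A: Extension rate ≈ 170.3 / 622 = 0.274 mm/yr.
B's length ≈ 0.274 × 805 = 220.6 mm.

220.6 mm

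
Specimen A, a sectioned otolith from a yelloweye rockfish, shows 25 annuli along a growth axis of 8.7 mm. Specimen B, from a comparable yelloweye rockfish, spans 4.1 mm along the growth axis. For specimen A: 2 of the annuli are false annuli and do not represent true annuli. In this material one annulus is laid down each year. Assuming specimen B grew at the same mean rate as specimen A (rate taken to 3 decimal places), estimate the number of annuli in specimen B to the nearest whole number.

11 annuli

Specimen A: true annulus count = 25 − 2 = 23.
A: 8.7 mm over 23 years gives 8.7 / 23 ≈ 0.378 mm per year.
B spans 4.1 / 0.378 = 10.85 years ≈ 11 annuli.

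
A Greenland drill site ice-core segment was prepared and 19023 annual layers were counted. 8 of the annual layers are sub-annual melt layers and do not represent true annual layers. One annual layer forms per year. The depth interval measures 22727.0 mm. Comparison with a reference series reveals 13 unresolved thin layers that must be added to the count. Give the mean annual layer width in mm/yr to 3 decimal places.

1.194 mm/yr

True annual layer count = 19023 − 8 + 13 = 19028.
Extension rate ≈ 22727.0 / 19028 = 1.194 mm/yr.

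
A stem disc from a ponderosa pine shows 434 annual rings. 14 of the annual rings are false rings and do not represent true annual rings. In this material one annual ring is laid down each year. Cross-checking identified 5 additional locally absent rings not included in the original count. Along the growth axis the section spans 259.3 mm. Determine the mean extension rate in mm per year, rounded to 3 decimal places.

0.610 mm per year

After corrections the count is 434 − 14 + 5 = 425 annual rings.
Extension rate ≈ 259.3 / 425 = 0.610 mm per year.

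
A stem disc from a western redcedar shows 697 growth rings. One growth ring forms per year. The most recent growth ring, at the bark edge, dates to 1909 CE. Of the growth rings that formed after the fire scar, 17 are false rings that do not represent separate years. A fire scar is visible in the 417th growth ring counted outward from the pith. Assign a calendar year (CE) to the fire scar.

1646 CE

Between growth ring 417 and the bark edge there are 697 − 417 = 280 growth rings.
280 − 17 false = 263 true growth rings after the fire scar.
The growth ring at the bark edge is 1909 CE, so the fire scar dates to 1909 − 263 = 1646 CE.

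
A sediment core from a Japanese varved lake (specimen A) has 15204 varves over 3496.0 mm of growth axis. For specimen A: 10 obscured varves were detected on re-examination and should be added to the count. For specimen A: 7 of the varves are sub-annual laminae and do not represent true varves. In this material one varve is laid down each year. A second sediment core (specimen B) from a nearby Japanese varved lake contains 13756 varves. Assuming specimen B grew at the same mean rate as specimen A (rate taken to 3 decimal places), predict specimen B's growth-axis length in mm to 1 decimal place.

3163.9 mm

Specimen A: after corrections the count is 15204 − 7 + 10 = 15207 varves.
A: Extension rate ≈ 3496.0 / 15207 = 0.230 mm/year.
Length of B = 0.230 × 13756 = 3163.9 mm.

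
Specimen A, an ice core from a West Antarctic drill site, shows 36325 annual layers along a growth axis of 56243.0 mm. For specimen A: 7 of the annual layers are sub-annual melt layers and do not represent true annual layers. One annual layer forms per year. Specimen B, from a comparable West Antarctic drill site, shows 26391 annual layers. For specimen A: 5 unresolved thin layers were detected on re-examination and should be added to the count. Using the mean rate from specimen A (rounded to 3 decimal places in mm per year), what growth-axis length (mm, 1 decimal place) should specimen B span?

Specimen A: correcting the raw count gives 36325 − 7 + 5 = 36323 true annual layers.
A: Extension rate ≈ 56243.0 / 36323 = 1.548 mm per year.
B's length ≈ 1.548 × 26391 = 40853.3 mm.

40853.3 mm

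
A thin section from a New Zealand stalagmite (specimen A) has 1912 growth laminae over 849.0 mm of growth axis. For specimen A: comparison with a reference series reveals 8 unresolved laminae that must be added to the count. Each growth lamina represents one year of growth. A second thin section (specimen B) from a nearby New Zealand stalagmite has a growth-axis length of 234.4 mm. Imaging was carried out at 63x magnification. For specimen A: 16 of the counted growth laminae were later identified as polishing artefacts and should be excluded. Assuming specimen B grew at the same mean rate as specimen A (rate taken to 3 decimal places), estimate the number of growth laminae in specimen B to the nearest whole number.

Specimen A: correcting the raw count gives 1912 − 16 + 8 = 1904 true growth laminae.
A: Extension rate ≈ 849.0 / 1904 = 0.446 mm/yr.
For B, 234.4 / 0.446 = 525.56 years ≈ 526 growth laminae.

526 growth laminae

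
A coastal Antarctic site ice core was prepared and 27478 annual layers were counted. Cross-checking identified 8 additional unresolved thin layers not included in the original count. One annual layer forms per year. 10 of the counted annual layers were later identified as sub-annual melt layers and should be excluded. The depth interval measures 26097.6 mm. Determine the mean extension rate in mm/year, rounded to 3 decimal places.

After corrections the count is 27478 − 10 + 8 = 27476 annual layers.
Extension rate ≈ 26097.6 / 27476 = 0.950 mm/year.

0.950 mm/year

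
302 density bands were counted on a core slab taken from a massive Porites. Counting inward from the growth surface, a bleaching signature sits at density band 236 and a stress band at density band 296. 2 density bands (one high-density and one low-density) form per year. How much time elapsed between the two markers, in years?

Separation: 296 − 236 = 60 density bands.
With 2 density bands per year, 60 / 2 = 30 years.

30 years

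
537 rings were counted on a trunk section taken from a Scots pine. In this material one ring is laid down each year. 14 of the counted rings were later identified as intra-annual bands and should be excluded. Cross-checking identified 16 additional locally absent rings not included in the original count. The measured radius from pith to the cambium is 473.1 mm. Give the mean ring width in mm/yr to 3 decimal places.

Correcting the raw count gives 537 − 14 + 16 = 539 true rings.
Mean rate = 473.1 mm / 539 years ≈ 0.878 mm/yr.

0.878 mm/yr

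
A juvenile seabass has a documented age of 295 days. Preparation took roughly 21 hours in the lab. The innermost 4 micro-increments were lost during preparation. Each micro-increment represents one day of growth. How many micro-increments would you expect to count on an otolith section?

291 micro-increments

Expected micro-increments over 295 days: 295.
Subtracting the 4 micro-increments not captured gives 295 − 4 = 291 micro-increments in the record.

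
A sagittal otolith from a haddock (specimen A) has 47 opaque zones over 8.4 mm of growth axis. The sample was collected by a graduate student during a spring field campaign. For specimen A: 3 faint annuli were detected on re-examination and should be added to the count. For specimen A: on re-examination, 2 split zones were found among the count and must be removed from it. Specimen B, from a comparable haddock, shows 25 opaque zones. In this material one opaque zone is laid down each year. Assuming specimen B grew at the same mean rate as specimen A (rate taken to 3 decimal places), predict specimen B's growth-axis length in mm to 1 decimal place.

Specimen A: adjusted count: 47 − 2 + 3 = 48 opaque zones.
A: Extension rate ≈ 8.4 / 48 = 0.175 mm per year.
Length of B = 0.175 × 25 = 4.4 mm.

4.4 mm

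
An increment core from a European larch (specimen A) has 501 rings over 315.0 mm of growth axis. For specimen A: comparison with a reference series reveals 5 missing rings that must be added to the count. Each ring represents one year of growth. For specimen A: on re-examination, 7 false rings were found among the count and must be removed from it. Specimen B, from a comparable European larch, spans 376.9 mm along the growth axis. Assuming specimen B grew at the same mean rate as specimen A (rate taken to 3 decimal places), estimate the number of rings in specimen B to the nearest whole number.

Specimen A: after corrections the count is 501 − 7 + 5 = 499 rings.
A: 315.0 mm over 499 years gives 315.0 / 499 ≈ 0.631 mm/year.
For B, 376.9 / 0.631 = 597.31 years ≈ 597 rings.

597 rings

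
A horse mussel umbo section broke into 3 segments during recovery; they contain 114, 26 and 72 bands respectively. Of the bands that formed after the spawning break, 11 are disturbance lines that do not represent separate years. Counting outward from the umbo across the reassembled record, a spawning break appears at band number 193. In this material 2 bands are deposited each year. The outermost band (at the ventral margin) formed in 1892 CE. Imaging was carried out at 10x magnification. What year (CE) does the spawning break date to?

Total bands = 114 + 26 + 72 = 212.
212 − 193 = 19 bands lie beyond the spawning break toward the ventral margin.
19 − 11 false = 8 true bands after the spawning break.
Dividing by 2 bands per year: 8 / 2 = 4 years.
The band at the ventral margin is 1892 CE, so the spawning break dates to 1892 − 4 = 1888 CE.

1888 CE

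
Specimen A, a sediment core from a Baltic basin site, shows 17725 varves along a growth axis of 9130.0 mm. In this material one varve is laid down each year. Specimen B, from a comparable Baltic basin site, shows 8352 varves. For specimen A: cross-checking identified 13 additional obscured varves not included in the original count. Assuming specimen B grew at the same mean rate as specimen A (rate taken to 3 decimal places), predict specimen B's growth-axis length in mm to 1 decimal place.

Specimen A: after corrections the count is 17725 + 13 = 17738 varves.
A: Extension rate ≈ 9130.0 / 17738 = 0.515 mm/year.
B's length ≈ 0.515 × 8352 = 4301.3 mm.

4301.3 mm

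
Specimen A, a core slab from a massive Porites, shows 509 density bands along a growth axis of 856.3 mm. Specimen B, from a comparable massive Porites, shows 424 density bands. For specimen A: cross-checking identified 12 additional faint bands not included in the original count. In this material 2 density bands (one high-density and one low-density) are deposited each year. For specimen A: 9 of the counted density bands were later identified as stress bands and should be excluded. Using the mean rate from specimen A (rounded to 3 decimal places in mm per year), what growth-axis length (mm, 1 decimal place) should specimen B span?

709.1 mm

Specimen A: after corrections the count is 509 − 9 + 12 = 512 density bands.
Specimen A: 512 density bands at 2 per year is 512 / 2 = 256 years.
A: Mean rate = 856.3 mm / 256 years ≈ 3.345 mm/yr.
Specimen B: with 2 density bands per year, 424 / 2 = 212 years. Length of B = 3.345 × 212 = 709.1 mm.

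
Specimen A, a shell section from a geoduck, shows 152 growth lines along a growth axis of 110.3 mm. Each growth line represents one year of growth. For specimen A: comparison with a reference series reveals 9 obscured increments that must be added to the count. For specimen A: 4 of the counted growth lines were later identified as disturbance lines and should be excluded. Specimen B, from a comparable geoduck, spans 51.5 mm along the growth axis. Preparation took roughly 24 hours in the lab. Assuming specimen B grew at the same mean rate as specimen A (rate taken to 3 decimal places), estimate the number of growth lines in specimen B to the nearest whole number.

Specimen A: after corrections the count is 152 − 4 + 9 = 157 growth lines.
A: Extension rate ≈ 110.3 / 157 = 0.703 mm per year.
B spans 51.5 / 0.703 = 73.26 years ≈ 73 growth lines.

73 growth lines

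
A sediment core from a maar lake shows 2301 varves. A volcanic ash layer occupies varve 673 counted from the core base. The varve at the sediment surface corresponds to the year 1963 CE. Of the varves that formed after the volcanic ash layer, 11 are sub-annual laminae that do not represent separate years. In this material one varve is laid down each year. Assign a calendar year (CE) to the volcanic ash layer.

The volcanic ash layer sits at varve 673 from the core base, so 2301 − 673 = 1628 varves formed after it.
Removing the 11 false varves leaves 1628 − 11 = 1617 true varves beyond the volcanic ash layer.
Counting back 1617 years from 1963 CE places the volcanic ash layer in 1963 − 1617 = 346 CE.

346 CE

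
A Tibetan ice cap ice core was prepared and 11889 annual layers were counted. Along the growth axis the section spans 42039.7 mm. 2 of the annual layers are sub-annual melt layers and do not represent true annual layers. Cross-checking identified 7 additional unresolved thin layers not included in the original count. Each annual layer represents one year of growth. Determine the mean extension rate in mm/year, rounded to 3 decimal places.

3.535 mm/year

Adjusted count: 11889 − 2 + 7 = 11894 annual layers.
Mean rate = 42039.7 mm / 11894 years ≈ 3.535 mm/year.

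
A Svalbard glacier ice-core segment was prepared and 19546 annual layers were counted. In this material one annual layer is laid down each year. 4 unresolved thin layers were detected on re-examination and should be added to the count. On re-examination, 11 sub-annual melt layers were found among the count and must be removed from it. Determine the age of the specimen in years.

Adjusted count: 19546 − 11 + 4 = 19539 annual layers.
At one annual layer per year, that is 19539 years.

19539 years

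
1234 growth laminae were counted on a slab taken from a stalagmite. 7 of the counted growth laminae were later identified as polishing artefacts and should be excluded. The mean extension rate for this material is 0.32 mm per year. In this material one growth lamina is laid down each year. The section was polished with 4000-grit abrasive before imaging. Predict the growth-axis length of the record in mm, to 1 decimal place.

True growth lamina count = 1234 − 7 = 1227.
1227 years at 0.32 mm/year gives 0.32 × 1227 = 392.6 mm.

392.6 mm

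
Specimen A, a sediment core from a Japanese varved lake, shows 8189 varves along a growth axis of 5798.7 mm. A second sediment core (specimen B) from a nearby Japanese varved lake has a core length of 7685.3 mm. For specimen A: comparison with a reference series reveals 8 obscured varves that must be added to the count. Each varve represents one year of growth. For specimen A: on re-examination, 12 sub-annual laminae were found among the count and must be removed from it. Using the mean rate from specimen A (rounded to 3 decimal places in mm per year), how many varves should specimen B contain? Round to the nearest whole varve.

10855 varves

Specimen A: correcting the raw count gives 8189 − 12 + 8 = 8185 true varves.
A: Mean rate = 5798.7 mm / 8185 years ≈ 0.708 mm per year.
For B, 7685.3 / 0.708 = 10854.94 years ≈ 10855 varves.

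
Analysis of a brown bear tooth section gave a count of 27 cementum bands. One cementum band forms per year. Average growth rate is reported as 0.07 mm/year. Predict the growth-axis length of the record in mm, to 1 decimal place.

1.9 mm

27 years of growth are recorded.
Predicted length = 0.07 mm/year × 27 years = 1.9 mm.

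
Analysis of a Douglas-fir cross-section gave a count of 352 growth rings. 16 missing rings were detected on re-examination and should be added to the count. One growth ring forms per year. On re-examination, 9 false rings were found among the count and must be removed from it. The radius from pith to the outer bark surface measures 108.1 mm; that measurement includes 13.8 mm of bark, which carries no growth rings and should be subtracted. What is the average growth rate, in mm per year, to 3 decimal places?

Adjusted count: 352 − 9 + 16 = 359 growth rings.
Net length = 108.1 − 13.8 = 94.3 mm.
Mean rate = 94.3 mm / 359 years ≈ 0.263 mm per year.

0.263 mm per year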